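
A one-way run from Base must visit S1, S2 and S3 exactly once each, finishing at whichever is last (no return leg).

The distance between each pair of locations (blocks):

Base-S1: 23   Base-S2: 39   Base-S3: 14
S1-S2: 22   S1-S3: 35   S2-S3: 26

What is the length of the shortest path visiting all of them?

There are 3! = 6 possible orderings.
Base→S1→S2→S3: 23+22+26 = 71
Base→S1→S3→S2: 23+35+26 = 84
Base→S2→S1→S3: 39+22+35 = 96
Base→S2→S3→S1: 39+26+35 = 100
Base→S3→S1→S2: 14+35+22 = 71
Base→S3→S2→S1: 14+26+22 = 62
The minimum is 62.
One shortest path: Base → S3 → S2 → S1.

62 blocks — the minimum one-way total.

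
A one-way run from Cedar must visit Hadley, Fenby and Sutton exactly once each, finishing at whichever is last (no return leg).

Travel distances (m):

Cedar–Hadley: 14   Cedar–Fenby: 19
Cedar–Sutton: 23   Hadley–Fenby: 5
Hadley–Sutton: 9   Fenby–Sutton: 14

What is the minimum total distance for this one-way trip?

33 m — the minimum one-way total.

There are 3! = 6 possible orderings.
Cedar→Hadley→Fenby→Sutton: 14+5+14 = 33
Cedar→Hadley→Sutton→Fenby: 14+9+14 = 37
Cedar→Fenby→Hadley→Sutton: 19+5+9 = 33
Cedar→Fenby→Sutton→Hadley: 19+14+9 = 42
Cedar→Sutton→Hadley→Fenby: 23+9+5 = 37
Cedar→Sutton→Fenby→Hadley: 23+14+5 = 42
The minimum is 33.
One shortest path: Cedar → Hadley → Fenby → Sutton.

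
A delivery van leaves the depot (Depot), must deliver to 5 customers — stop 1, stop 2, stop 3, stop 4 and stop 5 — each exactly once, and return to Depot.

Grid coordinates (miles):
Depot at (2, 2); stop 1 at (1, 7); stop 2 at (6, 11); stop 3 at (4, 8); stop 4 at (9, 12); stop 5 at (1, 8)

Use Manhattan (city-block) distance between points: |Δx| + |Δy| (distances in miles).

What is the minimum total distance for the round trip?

With 5 stops there are 5!/2 = 60 distinct round trips (a route and its reverse cost the same).
Depot-stop 1-stop 2-stop 3-stop 4-stop 5-Depot: 6+9+5+9+12+7 = 48
Depot-stop 1-stop 2-stop 3-stop 5-stop 4-Depot: 6+9+5+3+12+17 = 52
Depot-stop 1-stop 2-stop 4-stop 3-stop 5-Depot: 6+9+4+9+3+7 = 38
Depot-stop 1-stop 2-stop 4-stop 5-stop 3-Depot: 6+9+4+12+3+8 = 42
Depot-stop 1-stop 2-stop 5-stop 3-stop 4-Depot: 6+9+8+3+9+17 = 52
Depot-stop 1-stop 2-stop 5-stop 4-stop 3-Depot: 6+9+8+12+9+8 = 52
Depot-stop 1-stop 3-stop 2-stop 4-stop 5-Depot: 6+4+5+4+12+7 = 38
Depot-stop 1-stop 3-stop 2-stop 5-stop 4-Depot: 6+4+5+8+12+17 = 52
Depot-stop 1-stop 3-stop 4-stop 2-stop 5-Depot: 6+4+9+4+8+7 = 38
Depot-stop 1-stop 3-stop 4-stop 5-stop 2-Depot: 6+4+9+12+8+13 = 52
Depot-stop 1-stop 3-stop 5-stop 2-stop 4-Depot: 6+4+3+8+4+17 = 42
Depot-stop 1-stop 3-stop 5-stop 4-stop 2-Depot: 6+4+3+12+4+13 = 42
Depot-stop 1-stop 4-stop 2-stop 3-stop 5-Depot: 6+13+4+5+3+7 = 38
Depot-stop 1-stop 4-stop 2-stop 5-stop 3-Depot: 6+13+4+8+3+8 = 42
… (46 more)
Depot-stop 1-stop 5-stop 2-stop 4-stop 3-Depot: 6+1+8+4+9+8 = 36  ← best
The minimum is 36.
One optimal route: Depot → stop 1 → stop 5 → stop 2 → stop 4 → stop 3 → Depot (or its reverse).

Minimum total distance: 36 miles.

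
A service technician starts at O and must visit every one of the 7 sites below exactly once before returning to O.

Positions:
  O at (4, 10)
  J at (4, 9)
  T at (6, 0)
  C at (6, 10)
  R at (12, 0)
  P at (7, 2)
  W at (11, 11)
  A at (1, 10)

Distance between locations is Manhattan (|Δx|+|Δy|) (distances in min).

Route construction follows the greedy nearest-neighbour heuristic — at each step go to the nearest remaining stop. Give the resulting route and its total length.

Nearest-neighbour total = 52 min; route O → J → C → A → W → R → T → P → O.

From O: distances to unvisited — J=1, C=2, A=3, W=8, P=11, T=12, R=18. Nearest is J (1).
From J: distances to unvisited — C=3, A=4, W=9, P=10, T=11, R=17. Nearest is C (3).
From C: distances to unvisited — A=5, W=6, P=9, T=10, R=16. Nearest is A (5).
From A: distances to unvisited — W=11, P=14, T=15, R=21. Nearest is W (11).
From W: distances to unvisited — R=12, P=13, T=16. Nearest is R (12).
From R: distances to unvisited — T=6, P=7. Nearest is T (6).
From T: distances to unvisited — P=3. Nearest is P (3).
Return P→O: 11.
Total = 1 + 3 + 5 + 11 + 12 + 6 + 3 + 11 = 52.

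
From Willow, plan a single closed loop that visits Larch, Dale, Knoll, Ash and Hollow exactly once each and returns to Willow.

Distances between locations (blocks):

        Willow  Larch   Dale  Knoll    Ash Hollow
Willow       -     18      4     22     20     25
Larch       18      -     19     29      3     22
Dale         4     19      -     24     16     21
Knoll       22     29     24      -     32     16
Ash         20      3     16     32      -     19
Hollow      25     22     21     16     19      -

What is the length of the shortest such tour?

Minimum total distance: 83 blocks.

Willow-Larch-Dale-Knoll-Ash-Hollow-Willow: 18+19+24+32+19+25 = 137
Willow-Larch-Dale-Knoll-Hollow-Ash-Willow: 18+19+24+16+19+20 = 116
Willow-Larch-Dale-Ash-Knoll-Hollow-Willow: 18+19+16+32+16+25 = 126
Willow-Larch-Dale-Ash-Hollow-Knoll-Willow: 18+19+16+19+16+22 = 110
Willow-Larch-Dale-Hollow-Knoll-Ash-Willow: 18+19+21+16+32+20 = 126
Willow-Larch-Dale-Hollow-Ash-Knoll-Willow: 18+19+21+19+32+22 = 131
Willow-Larch-Knoll-Dale-Ash-Hollow-Willow: 18+29+24+16+19+25 = 131
Willow-Larch-Knoll-Dale-Hollow-Ash-Willow: 18+29+24+21+19+20 = 131
Willow-Larch-Knoll-Ash-Dale-Hollow-Willow: 18+29+32+16+21+25 = 141
Willow-Larch-Knoll-Ash-Hollow-Dale-Willow: 18+29+32+19+21+4 = 123
Willow-Larch-Knoll-Hollow-Dale-Ash-Willow: 18+29+16+21+16+20 = 120
Willow-Larch-Knoll-Hollow-Ash-Dale-Willow: 18+29+16+19+16+4 = 102
Willow-Larch-Ash-Dale-Knoll-Hollow-Willow: 18+3+16+24+16+25 = 102
Willow-Larch-Ash-Dale-Hollow-Knoll-Willow: 18+3+16+21+16+22 = 96
… (46 more)
Willow-Dale-Larch-Ash-Hollow-Knoll-Willow: 4+19+3+19+16+22 = 83  ← best
The minimum is 83.
One optimal route: Willow → Dale → Larch → Ash → Hollow → Knoll → Willow (or its reverse).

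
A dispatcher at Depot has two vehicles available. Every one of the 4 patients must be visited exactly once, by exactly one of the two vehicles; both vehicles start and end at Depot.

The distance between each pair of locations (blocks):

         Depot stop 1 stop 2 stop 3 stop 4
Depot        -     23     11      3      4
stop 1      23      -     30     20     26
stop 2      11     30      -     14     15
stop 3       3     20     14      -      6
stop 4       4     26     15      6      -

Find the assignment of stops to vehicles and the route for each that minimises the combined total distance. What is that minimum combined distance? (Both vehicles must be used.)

Check every non-empty split of the stops between the two vehicles; for each half take its own optimal tour:
  {stop 1} + {stop 2, stop 3, stop 4}: 46 + 35 = 81
  {stop 2} + {stop 1, stop 3, stop 4}: 22 + 53 = 75
  {stop 1, stop 2} + {stop 3, stop 4}: 64 + 13 = 77
  {stop 3} + {stop 1, stop 2, stop 4}: 6 + 71 = 77
  {stop 1, stop 3} + {stop 2, stop 4}: 46 + 30 = 76
  {stop 2, stop 3} + {stop 1, stop 4}: 28 + 53 = 81
  … (7 splits in total)
  {stop 1, stop 2, stop 3} + {stop 4}: 64 + 8 = 72  ← best
Best: vehicle 1 Depot → stop 2 → stop 1 → stop 3 → Depot = 64; vehicle 2 Depot → stop 4 → Depot = 8; combined 72.

72 blocks — the smallest possible combined total.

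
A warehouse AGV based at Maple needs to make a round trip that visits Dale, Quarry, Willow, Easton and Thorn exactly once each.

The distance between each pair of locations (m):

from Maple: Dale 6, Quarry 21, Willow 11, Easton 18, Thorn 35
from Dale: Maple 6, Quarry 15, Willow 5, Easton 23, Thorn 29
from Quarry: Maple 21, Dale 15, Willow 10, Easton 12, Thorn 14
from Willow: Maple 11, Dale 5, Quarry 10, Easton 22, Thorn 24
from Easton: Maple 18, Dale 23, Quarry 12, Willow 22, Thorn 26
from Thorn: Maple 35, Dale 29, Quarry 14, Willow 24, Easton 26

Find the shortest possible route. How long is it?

79 m — the shortest possible round trip.

With 5 stops there are 5!/2 = 60 distinct round trips (a route and its reverse cost the same).
Maple → Dale → Quarry → Willow → Easton → Thorn → Maple: 6+15+10+22+26+35 = 114
Maple → Dale → Quarry → Willow → Thorn → Easton → Maple: 6+15+10+24+26+18 = 99
Maple → Dale → Quarry → Easton → Willow → Thorn → Maple: 6+15+12+22+24+35 = 114
Maple → Dale → Quarry → Easton → Thorn → Willow → Maple: 6+15+12+26+24+11 = 94
Maple → Dale → Quarry → Thorn → Willow → Easton → Maple: 6+15+14+24+22+18 = 99
Maple → Dale → Quarry → Thorn → Easton → Willow → Maple: 6+15+14+26+22+11 = 94
Maple → Dale → Willow → Quarry → Easton → Thorn → Maple: 6+5+10+12+26+35 = 94
Maple → Dale → Willow → Quarry → Thorn → Easton → Maple: 6+5+10+14+26+18 = 79
Maple → Dale → Willow → Easton → Quarry → Thorn → Maple: 6+5+22+12+14+35 = 94
Maple → Dale → Willow → Easton → Thorn → Quarry → Maple: 6+5+22+26+14+21 = 94
Maple → Dale → Willow → Thorn → Quarry → Easton → Maple: 6+5+24+14+12+18 = 79
Maple → Dale → Willow → Thorn → Easton → Quarry → Maple: 6+5+24+26+12+21 = 94
Maple → Dale → Easton → Quarry → Willow → Thorn → Maple: 6+23+12+10+24+35 = 110
Maple → Dale → Easton → Quarry → Thorn → Willow → Maple: 6+23+12+14+24+11 = 90
… (46 more)
The minimum is 79.
One optimal route: Maple → Dale → Willow → Quarry → Thorn → Easton → Maple (or its reverse).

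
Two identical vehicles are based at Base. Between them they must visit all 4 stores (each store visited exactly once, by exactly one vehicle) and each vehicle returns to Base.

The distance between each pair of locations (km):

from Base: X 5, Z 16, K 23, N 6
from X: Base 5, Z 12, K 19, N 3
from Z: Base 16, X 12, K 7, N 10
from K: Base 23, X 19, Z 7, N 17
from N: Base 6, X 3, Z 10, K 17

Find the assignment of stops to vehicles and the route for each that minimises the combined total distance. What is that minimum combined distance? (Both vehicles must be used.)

There are 2^3 − 1 = 7 ways to divide the 4 stops into two non-empty groups. For each, the best each vehicle can do is its own shortest tour through its group:
  {X} + {Z, K, N}: 10 + 46 = 56
  {Z} + {X, K, N}: 32 + 47 = 79
  {X, Z} + {K, N}: 33 + 46 = 79
  {K} + {X, Z, N}: 46 + 33 = 79
  {X, K} + {Z, N}: 47 + 32 = 79
  {Z, K} + {X, N}: 46 + 14 = 60
  … (7 splits in total)
Best: vehicle 1 Base → X → Base = 10; vehicle 2 Base → Z → K → N → Base = 46; combined 56.

Minimum combined distance: 56 km.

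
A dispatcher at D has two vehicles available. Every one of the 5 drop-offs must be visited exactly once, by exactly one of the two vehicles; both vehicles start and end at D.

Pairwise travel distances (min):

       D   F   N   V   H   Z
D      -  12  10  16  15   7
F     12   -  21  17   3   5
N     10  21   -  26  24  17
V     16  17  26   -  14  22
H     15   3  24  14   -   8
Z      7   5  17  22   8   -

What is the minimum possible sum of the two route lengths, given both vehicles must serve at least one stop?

65 min — the smallest possible combined total.

Try each way of splitting the stops between the two vehicles (each non-empty) and, for each split, find the best tour for each vehicle:
  {F} + {N, V, H, Z}: 24 + 65 = 89
  {N} + {F, V, H, Z}: 20 + 45 = 65
  {F, N} + {V, H, Z}: 43 + 45 = 88
  {V} + {F, N, H, Z}: 32 + 49 = 81
  {F, V} + {N, H, Z}: 45 + 49 = 94
  {N, V} + {F, H, Z}: 52 + 30 = 82
  … (15 splits in total)
Best: vehicle 1 D → N → D = 20; vehicle 2 D → V → H → F → Z → D = 45; combined 65.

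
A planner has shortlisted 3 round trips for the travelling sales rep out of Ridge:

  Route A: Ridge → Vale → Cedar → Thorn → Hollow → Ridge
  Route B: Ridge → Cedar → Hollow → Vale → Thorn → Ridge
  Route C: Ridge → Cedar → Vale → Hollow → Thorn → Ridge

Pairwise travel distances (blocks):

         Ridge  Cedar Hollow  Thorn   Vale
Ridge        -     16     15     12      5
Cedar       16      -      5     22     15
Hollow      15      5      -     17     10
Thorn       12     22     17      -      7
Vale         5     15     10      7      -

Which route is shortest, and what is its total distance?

Route A: 5 + 15 + 22 + 17 + 15 = 74
Route B: 16 + 5 + 10 + 7 + 12 = 50
Route C: 16 + 15 + 10 + 17 + 12 = 70

Shortest is Route B, total 50 blocks.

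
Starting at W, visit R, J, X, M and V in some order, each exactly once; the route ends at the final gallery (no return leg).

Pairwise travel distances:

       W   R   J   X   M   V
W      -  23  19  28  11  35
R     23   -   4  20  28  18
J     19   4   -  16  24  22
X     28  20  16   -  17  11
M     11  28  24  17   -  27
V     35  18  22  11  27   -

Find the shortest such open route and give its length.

Minimum one-way distance = 61.

There are 5! = 120 possible orderings.
W - R - J - X - M - V: 23+4+16+17+27 = 87
W - R - J - X - V - M: 23+4+16+11+27 = 81
W - R - J - M - X - V: 23+4+24+17+11 = 79
W - R - J - M - V - X: 23+4+24+27+11 = 89
W - R - J - V - X - M: 23+4+22+11+17 = 77
W - R - J - V - M - X: 23+4+22+27+17 = 93
W - R - X - J - M - V: 23+20+16+24+27 = 110
W - R - X - J - V - M: 23+20+16+22+27 = 108
W - R - X - M - J - V: 23+20+17+24+22 = 106
W - R - X - M - V - J: 23+20+17+27+22 = 109
W - R - X - V - J - M: 23+20+11+22+24 = 100
W - R - X - V - M - J: 23+20+11+27+24 = 105
W - R - M - J - X - V: 23+28+24+16+11 = 102
W - R - M - J - V - X: 23+28+24+22+11 = 108
… (106 more)
W - M - X - V - R - J: 11+17+11+18+4 = 61  ← best
The minimum is 61.
One shortest path: W → M → X → V → R → J.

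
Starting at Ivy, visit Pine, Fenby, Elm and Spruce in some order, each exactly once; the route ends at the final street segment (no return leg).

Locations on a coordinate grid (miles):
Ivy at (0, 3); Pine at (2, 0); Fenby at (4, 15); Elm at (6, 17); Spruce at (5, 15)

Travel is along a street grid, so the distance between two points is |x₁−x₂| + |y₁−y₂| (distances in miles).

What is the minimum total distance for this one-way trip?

Shortest open route: 26 miles.

There are 4! = 24 possible orderings.
Ivy - Pine - Fenby - Elm - Spruce: 5+17+4+3 = 29
Ivy - Pine - Fenby - Spruce - Elm: 5+17+1+3 = 26
Ivy - Pine - Elm - Fenby - Spruce: 5+21+4+1 = 31
Ivy - Pine - Elm - Spruce - Fenby: 5+21+3+1 = 30
Ivy - Pine - Spruce - Fenby - Elm: 5+18+1+4 = 28
Ivy - Pine - Spruce - Elm - Fenby: 5+18+3+4 = 30
Ivy - Fenby - Pine - Elm - Spruce: 16+17+21+3 = 57
Ivy - Fenby - Pine - Spruce - Elm: 16+17+18+3 = 54
Ivy - Fenby - Elm - Pine - Spruce: 16+4+21+18 = 59
Ivy - Fenby - Elm - Spruce - Pine: 16+4+3+18 = 41
Ivy - Fenby - Spruce - Pine - Elm: 16+1+18+21 = 56
Ivy - Fenby - Spruce - Elm - Pine: 16+1+3+21 = 41
Ivy - Elm - Pine - Fenby - Spruce: 20+21+17+1 = 59
Ivy - Elm - Pine - Spruce - Fenby: 20+21+18+1 = 60
… (10 more)
The minimum is 26.
One shortest path: Ivy → Pine → Fenby → Spruce → Elm.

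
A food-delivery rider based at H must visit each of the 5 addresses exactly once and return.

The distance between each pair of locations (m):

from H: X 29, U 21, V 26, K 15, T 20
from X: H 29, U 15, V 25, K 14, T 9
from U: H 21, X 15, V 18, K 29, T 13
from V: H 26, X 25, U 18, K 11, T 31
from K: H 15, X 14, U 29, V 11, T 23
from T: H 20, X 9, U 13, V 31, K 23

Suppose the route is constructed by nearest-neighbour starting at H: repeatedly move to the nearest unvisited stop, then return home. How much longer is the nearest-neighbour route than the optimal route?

The nearest-neighbour route is 7 m longer than optimal.

H: K=15, T=20, U=21, V=26, X=29 ⇒ K
K: V=11, X=14, T=23, U=29 ⇒ V
V: U=18, X=25, T=31 ⇒ U
U: T=13, X=15 ⇒ T
T: X=9 ⇒ X
NN route H → K → V → U → T → X → H costs 95.
Optimal: H → K → V → U → X → T → H costs 88 (by enumerating all 60 distinct tours).
Excess = 95 − 88 = 7.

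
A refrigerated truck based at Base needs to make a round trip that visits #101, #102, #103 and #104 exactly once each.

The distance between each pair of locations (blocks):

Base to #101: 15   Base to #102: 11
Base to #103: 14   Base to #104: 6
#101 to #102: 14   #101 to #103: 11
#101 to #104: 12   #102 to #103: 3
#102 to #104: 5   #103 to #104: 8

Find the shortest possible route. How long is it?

40 blocks — the shortest possible round trip.

There are 12 distinct closed tours to check (reversals are equivalent).
Base → #101 → #102 → #103 → #104 → Base: 15+14+3+8+6 = 46
Base → #101 → #102 → #104 → #103 → Base: 15+14+5+8+14 = 56
Base → #101 → #103 → #102 → #104 → Base: 15+11+3+5+6 = 40
Base → #101 → #103 → #104 → #102 → Base: 15+11+8+5+11 = 50
Base → #101 → #104 → #102 → #103 → Base: 15+12+5+3+14 = 49
Base → #101 → #104 → #103 → #102 → Base: 15+12+8+3+11 = 49
Base → #102 → #101 → #103 → #104 → Base: 11+14+11+8+6 = 50
Base → #102 → #101 → #104 → #103 → Base: 11+14+12+8+14 = 59
Base → #102 → #103 → #101 → #104 → Base: 11+3+11+12+6 = 43
Base → #102 → #104 → #101 → #103 → Base: 11+5+12+11+14 = 53
Base → #103 → #101 → #102 → #104 → Base: 14+11+14+5+6 = 50
Base → #103 → #102 → #101 → #104 → Base: 14+3+14+12+6 = 49
The minimum is 40.
One optimal route: Base → #101 → #103 → #102 → #104 → Base (or its reverse).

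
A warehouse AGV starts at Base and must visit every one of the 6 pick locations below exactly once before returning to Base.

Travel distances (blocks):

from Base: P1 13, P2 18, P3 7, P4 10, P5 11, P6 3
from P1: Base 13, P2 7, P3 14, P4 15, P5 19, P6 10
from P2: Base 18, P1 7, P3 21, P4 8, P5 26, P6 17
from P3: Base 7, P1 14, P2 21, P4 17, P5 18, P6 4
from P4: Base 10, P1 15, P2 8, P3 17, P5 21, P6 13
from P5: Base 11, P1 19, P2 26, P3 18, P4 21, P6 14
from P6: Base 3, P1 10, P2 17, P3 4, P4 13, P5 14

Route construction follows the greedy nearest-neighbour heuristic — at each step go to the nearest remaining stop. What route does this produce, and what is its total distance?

At Base the remaining stops are P6 3, P3 7, P4 10, P5 11, P1 13, P2 18; go to P6.
At P6 the remaining stops are P3 4, P1 10, P4 13, P5 14, P2 17; go to P3.
At P3 the remaining stops are P1 14, P4 17, P5 18, P2 21; go to P1.
At P1 the remaining stops are P2 7, P4 15, P5 19; go to P2.
At P2 the remaining stops are P4 8, P5 26; go to P4.
At P4 the remaining stops are P5 21; go to P5.
Return P5→Base: 11.
Total = 3 + 4 + 14 + 7 + 8 + 21 + 11 = 68.

68 blocks along Base → P6 → P3 → P1 → P2 → P4 → P5 → Base.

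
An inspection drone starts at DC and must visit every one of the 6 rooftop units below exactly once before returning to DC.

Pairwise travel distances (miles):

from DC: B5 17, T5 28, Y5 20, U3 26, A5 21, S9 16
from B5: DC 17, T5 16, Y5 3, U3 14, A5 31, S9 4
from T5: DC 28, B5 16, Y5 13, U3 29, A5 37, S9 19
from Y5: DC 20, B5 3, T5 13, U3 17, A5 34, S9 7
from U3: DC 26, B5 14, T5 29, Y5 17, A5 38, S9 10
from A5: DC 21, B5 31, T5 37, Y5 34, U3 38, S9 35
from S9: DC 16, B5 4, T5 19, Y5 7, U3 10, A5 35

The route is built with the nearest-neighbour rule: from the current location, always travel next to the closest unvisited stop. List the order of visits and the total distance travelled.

Nearest-neighbour total = 124 miles; route DC → S9 → B5 → Y5 → T5 → U3 → A5 → DC.

From DC: distances to unvisited — S9=16, B5=17, Y5=20, A5=21, U3=26, T5=28. Nearest is S9 (16).
From S9: distances to unvisited — B5=4, Y5=7, U3=10, T5=19, A5=35. Nearest is B5 (4).
From B5: distances to unvisited — Y5=3, U3=14, T5=16, A5=31. Nearest is Y5 (3).
From Y5: distances to unvisited — T5=13, U3=17, A5=34. Nearest is T5 (13).
From T5: distances to unvisited — U3=29, A5=37. Nearest is U3 (29).
From U3: distances to unvisited — A5=38. Nearest is A5 (38).
Return A5→DC: 21.
Total = 16 + 4 + 3 + 13 + 29 + 38 + 21 = 124.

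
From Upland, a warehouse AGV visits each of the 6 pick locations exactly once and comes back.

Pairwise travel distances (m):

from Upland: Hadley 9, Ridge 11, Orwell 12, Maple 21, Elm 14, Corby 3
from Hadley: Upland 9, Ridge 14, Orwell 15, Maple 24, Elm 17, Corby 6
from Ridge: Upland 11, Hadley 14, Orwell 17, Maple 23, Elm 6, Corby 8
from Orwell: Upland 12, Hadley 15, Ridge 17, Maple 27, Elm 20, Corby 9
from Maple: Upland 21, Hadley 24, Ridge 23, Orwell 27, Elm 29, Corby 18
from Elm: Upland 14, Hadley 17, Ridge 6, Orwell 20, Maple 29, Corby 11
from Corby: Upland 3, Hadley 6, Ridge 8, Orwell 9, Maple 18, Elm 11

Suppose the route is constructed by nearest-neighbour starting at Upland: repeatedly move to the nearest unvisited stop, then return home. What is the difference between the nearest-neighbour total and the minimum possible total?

From Upland: Corby=3, Hadley=9, Ridge=11, Orwell=12, Elm=14, Maple=21 → choose Corby (3).
From Corby: Hadley=6, Ridge=8, Orwell=9, Elm=11, Maple=18 → choose Hadley (6).
From Hadley: Ridge=14, Orwell=15, Elm=17, Maple=24 → choose Ridge (14).
From Ridge: Elm=6, Orwell=17, Maple=23 → choose Elm (6).
From Elm: Orwell=20, Maple=29 → choose Orwell (20).
From Orwell: Maple=27 → choose Maple (27).
NN route Upland → Corby → Hadley → Ridge → Elm → Orwell → Maple → Upland costs 97.
Optimal: Upland → Hadley → Orwell → Maple → Ridge → Elm → Corby → Upland costs 94 (by enumerating all 360 distinct tours).
Excess = 97 − 94 = 3.

3 m longer than the optimal tour.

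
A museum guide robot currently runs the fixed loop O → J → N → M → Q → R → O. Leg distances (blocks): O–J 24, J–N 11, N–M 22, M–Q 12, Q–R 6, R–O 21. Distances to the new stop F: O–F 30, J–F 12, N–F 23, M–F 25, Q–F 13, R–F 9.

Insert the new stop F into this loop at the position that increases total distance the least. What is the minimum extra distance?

Insertion cost between consecutive stops i–j is d(i,F) + d(F,j) − d(i,j):
  between O and J: 30 + 12 − 24 = 18
  between J and N: 12 + 23 − 11 = 24
  between N and M: 23 + 25 − 22 = 26
  between M and Q: 25 + 13 − 12 = 26
  between Q and R: 13 + 9 − 6 = 16
  between R and O: 9 + 30 − 21 = 18
Cheapest insertion is between Q and R, adding 16.
New total = 96 + 16 = 112.

Adding 16 blocks by placing F on the Q–R leg.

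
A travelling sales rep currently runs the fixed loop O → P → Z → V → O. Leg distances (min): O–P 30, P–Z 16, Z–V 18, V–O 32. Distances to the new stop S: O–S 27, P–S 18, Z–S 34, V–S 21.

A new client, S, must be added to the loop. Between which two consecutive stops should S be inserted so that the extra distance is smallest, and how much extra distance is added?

Adding 15 min by placing S on the O–P leg.

Insertion cost between consecutive stops i–j is d(i,S) + d(S,j) − d(i,j):
  between O and P: 27 + 18 − 30 = 15
  between P and Z: 18 + 34 − 16 = 36
  between Z and V: 34 + 21 − 18 = 37
  between V and O: 21 + 27 − 32 = 16
Cheapest insertion is between O and P, adding 15.
New total = 96 + 15 = 111.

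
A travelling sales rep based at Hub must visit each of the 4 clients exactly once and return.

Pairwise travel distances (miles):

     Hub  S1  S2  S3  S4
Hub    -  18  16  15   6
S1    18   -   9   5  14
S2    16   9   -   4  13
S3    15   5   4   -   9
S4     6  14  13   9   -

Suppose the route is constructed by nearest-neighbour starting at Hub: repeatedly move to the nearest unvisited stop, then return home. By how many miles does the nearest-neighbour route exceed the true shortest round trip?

1 miles longer than the optimal tour.

From Hub: S4=6, S3=15, S2=16, S1=18 → choose S4 (6).
From S4: S3=9, S2=13, S1=14 → choose S3 (9).
From S3: S2=4, S1=5 → choose S2 (4).
From S2: S1=9 → choose S1 (9).
NN route Hub → S4 → S3 → S2 → S1 → Hub costs 46.
Optimal: Hub → S2 → S1 → S3 → S4 → Hub costs 45 (by enumerating all 12 distinct tours).
Excess = 46 − 45 = 1.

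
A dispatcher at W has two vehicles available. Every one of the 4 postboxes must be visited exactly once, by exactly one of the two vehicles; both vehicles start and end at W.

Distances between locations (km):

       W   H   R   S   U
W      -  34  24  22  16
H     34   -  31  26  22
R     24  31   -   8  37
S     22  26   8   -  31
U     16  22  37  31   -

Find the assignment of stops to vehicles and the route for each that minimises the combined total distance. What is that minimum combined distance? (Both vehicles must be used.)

124 km — the smallest possible combined total.

Try each way of splitting the stops between the two vehicles (each non-empty) and, for each split, find the best tour for each vehicle:
  {H} + {R, S, U}: 68 + 79 = 147
  {R} + {H, S, U}: 48 + 86 = 134
  {H, R} + {S, U}: 89 + 69 = 158
  {S} + {H, R, U}: 44 + 93 = 137
  {H, S} + {R, U}: 82 + 77 = 159
  {R, S} + {H, U}: 54 + 72 = 126
  … (7 splits in total)
  {H, R, S} + {U}: 92 + 32 = 124  ← best
Best: vehicle 1 W → H → S → R → W = 92; vehicle 2 W → U → W = 32; combined 124.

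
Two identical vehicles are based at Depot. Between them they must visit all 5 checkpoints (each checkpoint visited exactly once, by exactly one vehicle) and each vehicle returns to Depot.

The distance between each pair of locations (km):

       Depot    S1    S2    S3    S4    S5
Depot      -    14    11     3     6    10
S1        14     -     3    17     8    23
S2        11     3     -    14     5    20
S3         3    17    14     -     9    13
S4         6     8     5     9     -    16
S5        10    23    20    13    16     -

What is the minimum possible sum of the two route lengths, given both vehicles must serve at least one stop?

There are 2^4 − 1 = 15 ways to divide the 5 stops into two non-empty groups. For each, the best each vehicle can do is its own shortest tour through its group:
  {S1} + {S2, S3, S4, S5}: 28 + 47 = 75
  {S2} + {S1, S3, S4, S5}: 22 + 53 = 75
  {S1, S2} + {S3, S4, S5}: 28 + 38 = 66
  {S3} + {S1, S2, S4, S5}: 6 + 47 = 53
  {S1, S3} + {S2, S4, S5}: 34 + 41 = 75
  {S2, S3} + {S1, S4, S5}: 28 + 47 = 75
  … (15 splits in total)
Best: vehicle 1 Depot → S3 → Depot = 6; vehicle 2 Depot → S4 → S1 → S2 → S5 → Depot = 47; combined 53.

53 km — the smallest possible combined total.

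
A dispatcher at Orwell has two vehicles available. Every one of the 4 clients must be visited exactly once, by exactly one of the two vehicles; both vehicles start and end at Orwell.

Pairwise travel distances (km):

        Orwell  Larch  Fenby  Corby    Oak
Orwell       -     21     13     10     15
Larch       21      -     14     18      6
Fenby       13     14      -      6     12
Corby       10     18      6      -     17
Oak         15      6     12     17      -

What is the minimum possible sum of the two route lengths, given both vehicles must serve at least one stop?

Try each way of splitting the stops between the two vehicles (each non-empty) and, for each split, find the best tour for each vehicle:
  {Larch} + {Fenby, Corby, Oak}: 42 + 43 = 85
  {Fenby} + {Larch, Corby, Oak}: 26 + 49 = 75
  {Larch, Fenby} + {Corby, Oak}: 48 + 42 = 90
  {Corby} + {Larch, Fenby, Oak}: 20 + 48 = 68
  {Larch, Corby} + {Fenby, Oak}: 49 + 40 = 89
  {Fenby, Corby} + {Larch, Oak}: 29 + 42 = 71
  … (7 splits in total)
Best: vehicle 1 Orwell → Corby → Orwell = 20; vehicle 2 Orwell → Fenby → Larch → Oak → Orwell = 48; combined 68.

68 km — the smallest possible combined total.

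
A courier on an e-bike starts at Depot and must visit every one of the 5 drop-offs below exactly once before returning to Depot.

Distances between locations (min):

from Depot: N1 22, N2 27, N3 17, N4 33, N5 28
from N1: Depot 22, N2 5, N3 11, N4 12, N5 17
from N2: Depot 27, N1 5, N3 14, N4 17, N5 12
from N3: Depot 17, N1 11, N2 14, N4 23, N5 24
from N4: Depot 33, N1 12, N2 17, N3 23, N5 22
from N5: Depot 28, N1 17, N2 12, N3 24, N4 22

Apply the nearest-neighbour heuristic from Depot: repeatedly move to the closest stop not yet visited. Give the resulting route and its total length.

From Depot: distances to unvisited — N3=17, N1=22, N2=27, N5=28, N4=33. Nearest is N3 (17).
From N3: distances to unvisited — N1=11, N2=14, N4=23, N5=24. Nearest is N1 (11).
From N1: distances to unvisited — N2=5, N4=12, N5=17. Nearest is N2 (5).
From N2: distances to unvisited — N5=12, N4=17. Nearest is N5 (12).
From N5: distances to unvisited — N4=22. Nearest is N4 (22).
Return N4→Depot: 33.
Total = 17 + 11 + 5 + 12 + 22 + 33 = 100.

Total distance 100 min via the nearest-neighbour route Depot → N3 → N1 → N2 → N5 → N4 → Depot.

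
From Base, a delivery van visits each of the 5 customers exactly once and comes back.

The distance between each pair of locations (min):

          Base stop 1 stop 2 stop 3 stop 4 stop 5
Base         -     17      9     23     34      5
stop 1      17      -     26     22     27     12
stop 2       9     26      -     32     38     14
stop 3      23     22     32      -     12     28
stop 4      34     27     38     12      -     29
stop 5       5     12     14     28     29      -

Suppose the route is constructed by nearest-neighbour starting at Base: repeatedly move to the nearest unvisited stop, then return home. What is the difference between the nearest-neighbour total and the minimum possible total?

1 min longer than the optimal tour.

From Base: stop 5=5, stop 2=9, stop 1=17, stop 3=23, stop 4=34 → choose stop 5 (5).
From stop 5: stop 1=12, stop 2=14, stop 3=28, stop 4=29 → choose stop 1 (12).
From stop 1: stop 3=22, stop 2=26, stop 4=27 → choose stop 3 (22).
From stop 3: stop 4=12, stop 2=32 → choose stop 4 (12).
From stop 4: stop 2=38 → choose stop 2 (38).
NN route Base → stop 5 → stop 1 → stop 3 → stop 4 → stop 2 → Base costs 98.
Optimal: Base → stop 2 → stop 3 → stop 4 → stop 1 → stop 5 → Base costs 97 (by enumerating all 60 distinct tours).
Excess = 98 − 97 = 1.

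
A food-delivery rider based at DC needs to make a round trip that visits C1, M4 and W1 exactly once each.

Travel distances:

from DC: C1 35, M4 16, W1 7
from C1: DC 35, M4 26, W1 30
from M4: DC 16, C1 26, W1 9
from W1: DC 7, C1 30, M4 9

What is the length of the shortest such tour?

DC→C1→M4→W1→DC: 35+26+9+7 = 77
DC→C1→W1→M4→DC: 35+30+9+16 = 90
DC→M4→C1→W1→DC: 16+26+30+7 = 79
The minimum is 77.
One optimal route: DC → C1 → M4 → W1 → DC (or its reverse).

Shortest round trip = 77.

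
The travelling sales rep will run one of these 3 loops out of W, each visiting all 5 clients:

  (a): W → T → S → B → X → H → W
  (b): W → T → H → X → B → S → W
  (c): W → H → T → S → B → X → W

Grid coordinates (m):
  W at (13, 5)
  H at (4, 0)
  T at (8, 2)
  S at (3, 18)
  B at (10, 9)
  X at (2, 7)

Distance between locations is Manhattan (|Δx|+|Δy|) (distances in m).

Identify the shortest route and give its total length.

(a): 8 + 21 + 16 + 10 + 9 + 14 = 78
(b): 8 + 6 + 9 + 10 + 16 + 23 = 72
(c): 14 + 6 + 21 + 16 + 10 + 13 = 80

Shortest is (b), total 72 m.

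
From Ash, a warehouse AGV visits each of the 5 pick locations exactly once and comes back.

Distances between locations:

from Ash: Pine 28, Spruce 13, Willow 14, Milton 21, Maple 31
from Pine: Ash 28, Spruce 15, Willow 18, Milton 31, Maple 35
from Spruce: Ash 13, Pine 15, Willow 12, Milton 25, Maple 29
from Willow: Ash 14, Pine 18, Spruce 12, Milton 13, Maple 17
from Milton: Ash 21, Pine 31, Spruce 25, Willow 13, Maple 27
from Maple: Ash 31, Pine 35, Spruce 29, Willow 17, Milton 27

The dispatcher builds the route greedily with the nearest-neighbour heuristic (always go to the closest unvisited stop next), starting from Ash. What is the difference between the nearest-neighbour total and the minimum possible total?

Ash: Spruce=13, Willow=14, Milton=21, Pine=28, Maple=31 ⇒ Spruce
Spruce: Willow=12, Pine=15, Milton=25, Maple=29 ⇒ Willow
Willow: Milton=13, Maple=17, Pine=18 ⇒ Milton
Milton: Maple=27, Pine=31 ⇒ Maple
Maple: Pine=35 ⇒ Pine
NN route Ash → Spruce → Willow → Milton → Maple → Pine → Ash costs 128.
Optimal: Ash → Spruce → Pine → Willow → Maple → Milton → Ash costs 111 (by enumerating all 60 distinct tours).
Excess = 128 − 111 = 17.

Excess over optimum: 17.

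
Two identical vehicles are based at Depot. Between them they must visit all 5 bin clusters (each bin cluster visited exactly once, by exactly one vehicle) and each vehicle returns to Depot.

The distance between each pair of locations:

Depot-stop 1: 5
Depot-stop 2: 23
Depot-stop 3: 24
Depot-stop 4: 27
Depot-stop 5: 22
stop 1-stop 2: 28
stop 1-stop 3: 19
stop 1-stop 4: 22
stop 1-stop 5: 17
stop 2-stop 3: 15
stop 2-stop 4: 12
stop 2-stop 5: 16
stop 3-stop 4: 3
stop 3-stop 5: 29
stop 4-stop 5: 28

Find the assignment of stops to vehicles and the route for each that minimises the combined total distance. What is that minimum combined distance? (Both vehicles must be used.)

Try each way of splitting the stops between the two vehicles (each non-empty) and, for each split, find the best tour for each vehicle:
  {stop 1} + {stop 2, stop 3, stop 4, stop 5}: 10 + 77 = 87
  {stop 2} + {stop 1, stop 3, stop 4, stop 5}: 46 + 77 = 123
  {stop 1, stop 2} + {stop 3, stop 4, stop 5}: 56 + 77 = 133
  {stop 3} + {stop 1, stop 2, stop 4, stop 5}: 48 + 77 = 125
  {stop 1, stop 3} + {stop 2, stop 4, stop 5}: 48 + 77 = 125
  {stop 2, stop 3} + {stop 1, stop 4, stop 5}: 62 + 77 = 139
  … (15 splits in total)
Best: vehicle 1 Depot → stop 1 → Depot = 10; vehicle 2 Depot → stop 3 → stop 4 → stop 2 → stop 5 → Depot = 77; combined 87.

87 — the smallest possible combined total.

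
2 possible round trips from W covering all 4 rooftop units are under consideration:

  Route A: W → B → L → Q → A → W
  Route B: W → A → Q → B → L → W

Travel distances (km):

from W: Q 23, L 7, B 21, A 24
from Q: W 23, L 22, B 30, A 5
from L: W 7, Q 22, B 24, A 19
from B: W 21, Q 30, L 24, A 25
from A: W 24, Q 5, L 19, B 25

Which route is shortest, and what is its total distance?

Route A: 21 + 24 + 22 + 5 + 24 = 96
Route B: 24 + 5 + 30 + 24 + 7 = 90

Shortest is Route B, total 90 km.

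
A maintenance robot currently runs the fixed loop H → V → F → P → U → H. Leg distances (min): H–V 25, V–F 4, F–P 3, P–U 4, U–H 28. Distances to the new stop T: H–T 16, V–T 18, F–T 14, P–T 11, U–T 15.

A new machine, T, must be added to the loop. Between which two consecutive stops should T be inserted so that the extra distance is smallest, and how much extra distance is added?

Insertion cost between consecutive stops i–j is d(i,T) + d(T,j) − d(i,j):
  between H and V: 16 + 18 − 25 = 9
  between V and F: 18 + 14 − 4 = 28
  between F and P: 14 + 11 − 3 = 22
  between P and U: 11 + 15 − 4 = 22
  between U and H: 15 + 16 − 28 = 3
Cheapest insertion is between U and H, adding 3.
New total = 64 + 3 = 67.

+3 min — insert T between U and H.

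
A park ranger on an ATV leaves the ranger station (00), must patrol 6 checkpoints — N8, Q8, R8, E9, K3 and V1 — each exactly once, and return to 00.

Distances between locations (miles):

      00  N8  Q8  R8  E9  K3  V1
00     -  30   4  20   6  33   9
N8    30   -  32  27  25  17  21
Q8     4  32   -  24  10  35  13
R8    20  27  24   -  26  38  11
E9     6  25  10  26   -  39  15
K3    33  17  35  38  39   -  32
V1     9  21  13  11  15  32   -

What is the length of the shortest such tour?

114 miles — the shortest possible round trip.

00-N8-Q8-R8-E9-K3-V1-00: 30+32+24+26+39+32+9 = 192
00-N8-Q8-R8-E9-V1-K3-00: 30+32+24+26+15+32+33 = 192
00-N8-Q8-R8-K3-E9-V1-00: 30+32+24+38+39+15+9 = 187
00-N8-Q8-R8-K3-V1-E9-00: 30+32+24+38+32+15+6 = 177
00-N8-Q8-R8-V1-E9-K3-00: 30+32+24+11+15+39+33 = 184
00-N8-Q8-R8-V1-K3-E9-00: 30+32+24+11+32+39+6 = 174
00-N8-Q8-E9-R8-K3-V1-00: 30+32+10+26+38+32+9 = 177
00-N8-Q8-E9-R8-V1-K3-00: 30+32+10+26+11+32+33 = 174
… (352 more)
00-Q8-E9-N8-K3-R8-V1-00: 4+10+25+17+38+11+9 = 114  ← best
The minimum is 114.
One optimal route: 00 → Q8 → E9 → N8 → K3 → R8 → V1 → 00 (or its reverse).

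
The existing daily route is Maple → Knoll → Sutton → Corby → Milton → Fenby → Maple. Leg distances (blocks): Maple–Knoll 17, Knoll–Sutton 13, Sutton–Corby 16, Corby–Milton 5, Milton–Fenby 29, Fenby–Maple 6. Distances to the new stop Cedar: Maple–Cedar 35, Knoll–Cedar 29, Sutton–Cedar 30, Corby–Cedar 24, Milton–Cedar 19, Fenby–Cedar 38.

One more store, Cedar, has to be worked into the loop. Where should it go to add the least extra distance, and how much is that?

+28 blocks — insert Cedar between Milton and Fenby.

Insertion cost between consecutive stops i–j is d(i,Cedar) + d(Cedar,j) − d(i,j):
  between Maple and Knoll: 35 + 29 − 17 = 47
  between Knoll and Sutton: 29 + 30 − 13 = 46
  between Sutton and Corby: 30 + 24 − 16 = 38
  between Corby and Milton: 24 + 19 − 5 = 38
  between Milton and Fenby: 19 + 38 − 29 = 28
  between Fenby and Maple: 38 + 35 − 6 = 67
Cheapest insertion is between Milton and Fenby, adding 28.
New total = 86 + 28 = 114.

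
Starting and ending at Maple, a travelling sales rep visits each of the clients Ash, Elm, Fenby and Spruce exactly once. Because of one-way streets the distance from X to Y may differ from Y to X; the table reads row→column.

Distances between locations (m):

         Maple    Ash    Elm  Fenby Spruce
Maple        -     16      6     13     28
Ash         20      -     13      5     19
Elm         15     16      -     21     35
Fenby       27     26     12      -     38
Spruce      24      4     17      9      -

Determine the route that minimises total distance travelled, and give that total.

Shortest round trip = 64 m.

Maple - Ash - Elm - Fenby - Spruce - Maple: 16+13+21+38+24 = 112
Maple - Ash - Elm - Spruce - Fenby - Maple: 16+13+35+9+27 = 100
Maple - Ash - Fenby - Elm - Spruce - Maple: 16+5+12+35+24 = 92
Maple - Ash - Fenby - Spruce - Elm - Maple: 16+5+38+17+15 = 91
Maple - Ash - Spruce - Elm - Fenby - Maple: 16+19+17+21+27 = 100
Maple - Ash - Spruce - Fenby - Elm - Maple: 16+19+9+12+15 = 71
Maple - Elm - Ash - Fenby - Spruce - Maple: 6+16+5+38+24 = 89
Maple - Elm - Ash - Spruce - Fenby - Maple: 6+16+19+9+27 = 77
Maple - Elm - Fenby - Ash - Spruce - Maple: 6+21+26+19+24 = 96
Maple - Elm - Fenby - Spruce - Ash - Maple: 6+21+38+4+20 = 89
Maple - Elm - Spruce - Ash - Fenby - Maple: 6+35+4+5+27 = 77
Maple - Elm - Spruce - Fenby - Ash - Maple: 6+35+9+26+20 = 96
Maple - Fenby - Ash - Elm - Spruce - Maple: 13+26+13+35+24 = 111
Maple - Fenby - Ash - Spruce - Elm - Maple: 13+26+19+17+15 = 90
… (10 more)
Maple - Spruce - Ash - Fenby - Elm - Maple: 28+4+5+12+15 = 64  ← best
The minimum is 64.
One optimal route: Maple → Spruce → Ash → Fenby → Elm → Maple.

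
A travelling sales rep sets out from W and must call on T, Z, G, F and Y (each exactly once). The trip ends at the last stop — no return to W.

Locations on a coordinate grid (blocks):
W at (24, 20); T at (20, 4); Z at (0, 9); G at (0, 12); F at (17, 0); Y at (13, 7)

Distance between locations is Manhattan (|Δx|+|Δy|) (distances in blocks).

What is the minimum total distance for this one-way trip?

56 blocks — the minimum one-way total.

There are 5! = 120 possible orderings.
W - T - Z - G - F - Y: 20+25+3+29+11 = 88
W - T - Z - G - Y - F: 20+25+3+18+11 = 77
W - T - Z - F - G - Y: 20+25+26+29+18 = 118
W - T - Z - F - Y - G: 20+25+26+11+18 = 100
W - T - Z - Y - G - F: 20+25+15+18+29 = 107
W - T - Z - Y - F - G: 20+25+15+11+29 = 100
W - T - G - Z - F - Y: 20+28+3+26+11 = 88
W - T - G - Z - Y - F: 20+28+3+15+11 = 77
W - T - G - F - Z - Y: 20+28+29+26+15 = 118
W - T - G - F - Y - Z: 20+28+29+11+15 = 103
W - T - G - Y - Z - F: 20+28+18+15+26 = 107
W - T - G - Y - F - Z: 20+28+18+11+26 = 103
W - T - F - Z - G - Y: 20+7+26+3+18 = 74
W - T - F - Z - Y - G: 20+7+26+15+18 = 86
… (106 more)
W - T - F - Y - Z - G: 20+7+11+15+3 = 56  ← best
The minimum is 56.
One shortest path: W → T → F → Y → Z → G.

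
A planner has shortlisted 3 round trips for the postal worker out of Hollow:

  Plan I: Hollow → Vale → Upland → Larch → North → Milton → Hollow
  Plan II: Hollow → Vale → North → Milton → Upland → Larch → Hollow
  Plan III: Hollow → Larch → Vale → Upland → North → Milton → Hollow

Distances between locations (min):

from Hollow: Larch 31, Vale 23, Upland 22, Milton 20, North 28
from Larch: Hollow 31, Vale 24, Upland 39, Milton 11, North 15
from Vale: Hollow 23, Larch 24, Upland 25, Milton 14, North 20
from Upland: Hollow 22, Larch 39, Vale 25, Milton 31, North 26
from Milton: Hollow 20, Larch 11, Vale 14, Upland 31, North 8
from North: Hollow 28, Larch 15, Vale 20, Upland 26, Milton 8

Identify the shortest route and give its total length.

Plan I: 23 + 25 + 39 + 15 + 8 + 20 = 130
Plan II: 23 + 20 + 8 + 31 + 39 + 31 = 152
Plan III: 31 + 24 + 25 + 26 + 8 + 20 = 134

Shortest is Plan I, total 130 min.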